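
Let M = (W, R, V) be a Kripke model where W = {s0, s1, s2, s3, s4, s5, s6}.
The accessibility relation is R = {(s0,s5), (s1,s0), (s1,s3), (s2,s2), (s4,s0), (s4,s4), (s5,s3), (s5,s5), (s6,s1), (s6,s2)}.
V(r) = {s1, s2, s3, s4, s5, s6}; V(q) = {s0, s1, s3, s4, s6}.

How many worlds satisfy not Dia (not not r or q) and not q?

Let φ = not Dia (not not r or q) and not q. Evaluate φ at each world:
  s0 (successors {s5}): φ is false.
  s1 (successors {s0, s3}): φ is false.
  s2 (successors {s2}): φ is false.
  s3 (successors ∅): φ is false.
  s4 (successors {s0, s4}): φ is false.
  s5 (successors {s3, s5}): φ is false.
  s6 (successors {s1, s2}): φ is false.
For instance, at s5:
  At s5: not Dia (not not r or q) is false, not q is true, so not Dia (not not r or q) and not q is false.
    At s5: Dia (not not r or q) is true, so not Dia (not not r or q) is false.
      At s5: Dia (not not r or q) requires not not r or q at some successor in {s3, s5}.
        not not r or q holds at s3, so Dia (not not r or q) is true at s5.
Satisfying worlds: none.

0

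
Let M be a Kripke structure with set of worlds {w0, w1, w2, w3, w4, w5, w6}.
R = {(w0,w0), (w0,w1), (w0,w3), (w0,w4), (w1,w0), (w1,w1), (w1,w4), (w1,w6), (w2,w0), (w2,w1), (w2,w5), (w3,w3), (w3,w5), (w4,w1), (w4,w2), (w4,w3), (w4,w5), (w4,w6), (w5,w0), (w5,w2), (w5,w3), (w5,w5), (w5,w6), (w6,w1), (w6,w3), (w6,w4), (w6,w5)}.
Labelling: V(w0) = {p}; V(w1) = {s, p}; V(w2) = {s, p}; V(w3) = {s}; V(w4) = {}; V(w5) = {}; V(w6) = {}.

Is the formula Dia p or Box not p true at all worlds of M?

Yes

Let φ = Dia p or Box not p. Evaluate φ at each world:
  w0 (successors {w0, w1, w3, w4}): φ is true.
  w1 (successors {w0, w1, w4, w6}): φ is true.
  w2 (successors {w0, w1, w5}): φ is true.
  w3 (successors {w3, w5}): φ is true.
  w4 (successors {w1, w2, w3, w5, w6}): φ is true.
  w5 (successors {w0, w2, w3, w5, w6}): φ is true.
  w6 (successors {w1, w3, w4, w5}): φ is true.
For instance, at w3:
  At w3: Dia p is false, Box not p is true, so Dia p or Box not p is true.
    At w3: Dia p requires p at some successor in {w3, w5}.
      At w3: p is false.
      At w5: p is false.
    So Dia p is false at w3.
    At w3: Box not p requires not p at every successor {w3, w5}.
      At w3: not p is true.
      At w5: not p is true.
    So Box not p is true at w3.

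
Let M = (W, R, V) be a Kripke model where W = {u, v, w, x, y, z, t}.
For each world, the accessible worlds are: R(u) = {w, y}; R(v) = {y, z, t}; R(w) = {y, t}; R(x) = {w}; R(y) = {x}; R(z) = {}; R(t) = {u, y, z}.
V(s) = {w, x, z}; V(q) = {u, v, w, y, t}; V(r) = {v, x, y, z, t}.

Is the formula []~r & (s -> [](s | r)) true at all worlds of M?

Let φ = []~r & (s -> [](s | r)). Evaluate φ at each world:
  u (successors {w, y}): φ is false.
  v (successors {y, z, t}): φ is false.
  w (successors {y, t}): φ is false.
  x (successors {w}): φ is true.
  y (successors {x}): φ is false.
  z (successors ∅): φ is true.
  t (successors {u, y, z}): φ is false.
Detail at u (counterexample):
  At u: []~r is false, s -> [](s | r) is true, so []~r & (s -> [](s | r)) is false.
    At u: []~r requires ~r at every successor {w, y}.
      ~r fails at y, so []~r is false at u.
    At u: s is false, [](s | r) is true, so s -> [](s | r) is true.
      At u: [](s | r) requires s | r at every successor {w, y}.
        At w: s | r is true.
        At y: s | r is true.
      So [](s | r) is true at u.

No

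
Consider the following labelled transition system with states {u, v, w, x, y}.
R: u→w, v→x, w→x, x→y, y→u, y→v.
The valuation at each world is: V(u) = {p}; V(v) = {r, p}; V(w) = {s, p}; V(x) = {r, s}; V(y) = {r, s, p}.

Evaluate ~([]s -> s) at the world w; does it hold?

At w: []s -> s is true, so ~([]s -> s) is false.
  At w: []s is true, s is true, so []s -> s is true.
    At w: []s requires s at every successor {x}.
      At x: s is true.
    So []s is true at w.

No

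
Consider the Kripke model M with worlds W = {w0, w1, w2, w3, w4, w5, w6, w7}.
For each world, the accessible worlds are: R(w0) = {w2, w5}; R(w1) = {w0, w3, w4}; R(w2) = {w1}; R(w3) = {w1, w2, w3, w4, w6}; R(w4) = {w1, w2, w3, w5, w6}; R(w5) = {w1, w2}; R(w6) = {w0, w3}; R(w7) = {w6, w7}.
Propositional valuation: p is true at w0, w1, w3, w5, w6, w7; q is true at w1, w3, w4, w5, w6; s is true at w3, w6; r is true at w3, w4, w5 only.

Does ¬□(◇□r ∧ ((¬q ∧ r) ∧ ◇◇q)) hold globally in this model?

Let φ = ¬□(◇□r ∧ ((¬q ∧ r) ∧ ◇◇q)). Evaluate φ at each world:
  w0 (successors {w2, w5}): φ is true.
  w1 (successors {w0, w3, w4}): φ is true.
  w2 (successors {w1}): φ is true.
  w3 (successors {w1, w2, w3, w4, w6}): φ is true.
  w4 (successors {w1, w2, w3, w5, w6}): φ is true.
  w5 (successors {w1, w2}): φ is true.
  w6 (successors {w0, w3}): φ is true.
  w7 (successors {w6, w7}): φ is true.
For instance, at w5:
  At w5: □(◇□r ∧ ((¬q ∧ r) ∧ ◇◇q)) is false, so ¬□(◇□r ∧ ((¬q ∧ r) ∧ ◇◇q)) is true.
    At w5: □(◇□r ∧ ((¬q ∧ r) ∧ ◇◇q)) requires ◇□r ∧ ((¬q ∧ r) ∧ ◇◇q) at every successor {w1, w2}.
      ◇□r ∧ ((¬q ∧ r) ∧ ◇◇q) fails at w1, so □(◇□r ∧ ((¬q ∧ r) ∧ ◇◇q)) is false at w5.

Yes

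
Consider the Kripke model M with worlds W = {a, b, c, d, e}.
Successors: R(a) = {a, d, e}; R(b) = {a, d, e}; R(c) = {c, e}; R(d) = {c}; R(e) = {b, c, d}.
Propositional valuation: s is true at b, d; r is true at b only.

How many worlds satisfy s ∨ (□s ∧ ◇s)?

2

Let φ = s ∨ (□s ∧ ◇s). Evaluate φ at each world:
  a (successors {a, d, e}): φ is false.
  b (successors {a, d, e}): φ is true.
  c (successors {c, e}): φ is false.
  d (successors {c}): φ is true.
  e (successors {b, c, d}): φ is false.
For instance, at d:
  At d: s is true, □s ∧ ◇s is false, so s ∨ (□s ∧ ◇s) is true.
    At d: □s is false, ◇s is false, so □s ∧ ◇s is false.
      At d: □s requires s at every successor {c}.
        s fails at c, so □s is false at d.
      At d: ◇s requires s at some successor in {c}.
        At c: s is false.
      So ◇s is false at d.
Satisfying worlds: {b, d}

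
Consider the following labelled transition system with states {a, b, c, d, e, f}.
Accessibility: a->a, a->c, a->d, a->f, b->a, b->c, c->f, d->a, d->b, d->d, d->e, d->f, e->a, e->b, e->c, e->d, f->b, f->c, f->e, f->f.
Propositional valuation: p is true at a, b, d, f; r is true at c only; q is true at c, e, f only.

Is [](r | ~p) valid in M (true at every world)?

No

Recall that []ψ holds at a world iff ψ holds at every accessible world, and <>ψ holds iff ψ holds at some accessible world.
Let φ = [](r | ~p). Evaluate φ at each world:
  a (successors {a, c, d, f}): φ is false.
  b (successors {a, c}): φ is false.
  c (successors {f}): φ is false.
  d (successors {a, b, d, e, f}): φ is false.
  e (successors {a, b, c, d}): φ is false.
  f (successors {b, c, e, f}): φ is false.
Detail at a (counterexample):
  At a: [](r | ~p) requires r | ~p at every successor {a, c, d, f}.
    r | ~p fails at a, so [](r | ~p) is false at a.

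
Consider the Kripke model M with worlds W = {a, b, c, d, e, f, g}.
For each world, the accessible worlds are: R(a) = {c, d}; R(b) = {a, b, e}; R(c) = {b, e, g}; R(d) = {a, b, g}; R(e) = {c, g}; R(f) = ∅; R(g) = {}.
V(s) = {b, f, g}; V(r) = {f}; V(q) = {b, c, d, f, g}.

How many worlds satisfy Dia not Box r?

5

Let φ = Dia not Box r. Evaluate φ at each world:
  a (successors {c, d}): φ is true.
  b (successors {a, b, e}): φ is true.
  c (successors {b, e, g}): φ is true.
  d (successors {a, b, g}): φ is true.
  e (successors {c, g}): φ is true.
  f (successors ∅): φ is false.
  g (successors ∅): φ is false.
For instance, at e:
  At e: Dia not Box r requires not Box r at some successor in {c, g}.
    not Box r holds at c, so Dia not Box r is true at e.
      At c: Box r is false, so not Box r is true.
Satisfying worlds: {a, b, c, d, e}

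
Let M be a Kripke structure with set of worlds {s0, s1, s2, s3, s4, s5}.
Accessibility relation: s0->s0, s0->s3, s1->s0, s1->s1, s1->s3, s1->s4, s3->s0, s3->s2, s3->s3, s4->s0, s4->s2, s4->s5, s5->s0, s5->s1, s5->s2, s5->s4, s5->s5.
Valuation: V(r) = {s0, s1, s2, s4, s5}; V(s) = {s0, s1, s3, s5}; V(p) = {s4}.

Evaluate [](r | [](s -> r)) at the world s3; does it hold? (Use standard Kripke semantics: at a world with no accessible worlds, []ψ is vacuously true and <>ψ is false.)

Recall that []ψ holds at a world iff ψ holds at every accessible world, and <>ψ holds iff ψ holds at some accessible world.
At s3: [](r | [](s -> r)) requires r | [](s -> r) at every successor {s0, s2, s3}.
  r | [](s -> r) fails at s3, so [](r | [](s -> r)) is false at s3.
    At s3: r is false, [](s -> r) is false, so r | [](s -> r) is false.
      At s3: [](s -> r) requires s -> r at every successor {s0, s2, s3}.
        s -> r fails at s3, so [](s -> r) is false at s3.

No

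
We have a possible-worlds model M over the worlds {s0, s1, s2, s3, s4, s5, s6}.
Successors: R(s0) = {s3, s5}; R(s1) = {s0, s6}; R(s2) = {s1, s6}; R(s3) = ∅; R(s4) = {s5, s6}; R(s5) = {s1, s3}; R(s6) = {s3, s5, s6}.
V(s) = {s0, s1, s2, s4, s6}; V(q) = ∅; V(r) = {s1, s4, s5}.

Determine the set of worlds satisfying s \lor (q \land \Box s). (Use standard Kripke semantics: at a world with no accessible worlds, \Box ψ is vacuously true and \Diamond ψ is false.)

Let φ = s \lor (q \land \Box s). Evaluate φ at each world:
  s0 (successors {s3, s5}): φ is true.
  s1 (successors {s0, s6}): φ is true.
  s2 (successors {s1, s6}): φ is true.
  s3 (successors ∅): φ is false.
  s4 (successors {s5, s6}): φ is true.
  s5 (successors {s1, s3}): φ is false.
  s6 (successors {s3, s5, s6}): φ is true.
For instance, at s6:
  At s6: s is true, q \land \Box s is false, so s \lor (q \land \Box s) is true.
    At s6: q is false, \Box s is false, so q \land \Box s is false.
      At s6: \Box s requires s at every successor {s3, s5, s6}.
        s fails at s3, so \Box s is false at s6.
Satisfying worlds: {s0, s1, s2, s4, s6}

s0, s1, s2, s4, s6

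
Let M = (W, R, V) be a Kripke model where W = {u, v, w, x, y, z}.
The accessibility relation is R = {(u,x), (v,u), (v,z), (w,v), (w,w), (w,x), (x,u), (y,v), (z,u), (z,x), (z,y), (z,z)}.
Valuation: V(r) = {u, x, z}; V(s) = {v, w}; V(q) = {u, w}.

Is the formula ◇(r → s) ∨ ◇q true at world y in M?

At y: ◇(r → s) is true, ◇q is false, so ◇(r → s) ∨ ◇q is true.
  At y: ◇(r → s) requires r → s at some successor in {v}.
    r → s holds at v, so ◇(r → s) is true at y.
  At y: ◇q requires q at some successor in {v}.
    At v: q is false.
  So ◇q is false at y.

Yes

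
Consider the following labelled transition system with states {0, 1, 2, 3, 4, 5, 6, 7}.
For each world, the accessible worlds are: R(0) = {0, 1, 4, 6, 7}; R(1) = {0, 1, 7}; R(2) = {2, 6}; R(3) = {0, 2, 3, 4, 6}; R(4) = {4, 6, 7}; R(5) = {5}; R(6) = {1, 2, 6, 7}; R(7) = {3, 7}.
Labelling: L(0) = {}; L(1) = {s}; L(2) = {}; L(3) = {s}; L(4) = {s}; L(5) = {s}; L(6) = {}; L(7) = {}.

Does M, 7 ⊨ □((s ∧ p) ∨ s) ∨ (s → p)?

Recall that □ψ holds at a world iff ψ holds at every accessible world, and ◇ψ holds iff ψ holds at some accessible world.
At 7: □((s ∧ p) ∨ s) is false, s → p is true, so □((s ∧ p) ∨ s) ∨ (s → p) is true.
  At 7: □((s ∧ p) ∨ s) requires (s ∧ p) ∨ s at every successor {3, 7}.
    (s ∧ p) ∨ s fails at 7, so □((s ∧ p) ∨ s) is false at 7.

Yes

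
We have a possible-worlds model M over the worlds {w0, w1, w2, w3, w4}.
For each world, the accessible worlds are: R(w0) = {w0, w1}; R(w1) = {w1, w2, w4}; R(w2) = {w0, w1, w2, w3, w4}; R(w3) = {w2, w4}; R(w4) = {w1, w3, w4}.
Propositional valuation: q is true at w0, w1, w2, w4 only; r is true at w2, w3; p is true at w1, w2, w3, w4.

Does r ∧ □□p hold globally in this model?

No

Let φ = r ∧ □□p. Evaluate φ at each world:
  w0 (successors {w0, w1}): φ is false.
  w1 (successors {w1, w2, w4}): φ is false.
  w2 (successors {w0, w1, w2, w3, w4}): φ is false.
  w3 (successors {w2, w4}): φ is false.
  w4 (successors {w1, w3, w4}): φ is false.
Detail at w0 (counterexample):
  At w0: r is false, □□p is false, so r ∧ □□p is false.
    At w0: □□p requires □p at every successor {w0, w1}.
      □p fails at w0, so □□p is false at w0.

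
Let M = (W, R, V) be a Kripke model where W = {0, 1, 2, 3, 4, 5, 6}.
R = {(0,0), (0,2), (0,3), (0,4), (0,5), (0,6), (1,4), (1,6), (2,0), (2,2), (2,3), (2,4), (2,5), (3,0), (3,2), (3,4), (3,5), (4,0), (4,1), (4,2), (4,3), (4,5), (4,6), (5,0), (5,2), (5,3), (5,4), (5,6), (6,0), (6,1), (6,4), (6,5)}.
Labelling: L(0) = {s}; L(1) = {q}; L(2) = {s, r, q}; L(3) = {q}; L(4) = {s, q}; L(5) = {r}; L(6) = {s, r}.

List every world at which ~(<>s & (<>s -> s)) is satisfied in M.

1, 3, 5

Let φ = ~(<>s & (<>s -> s)). Evaluate φ at each world:
  0 (successors {0, 2, 3, 4, 5, 6}): φ is false.
  1 (successors {4, 6}): φ is true.
  2 (successors {0, 2, 3, 4, 5}): φ is false.
  3 (successors {0, 2, 4, 5}): φ is true.
  4 (successors {0, 1, 2, 3, 5, 6}): φ is false.
  5 (successors {0, 2, 3, 4, 6}): φ is true.
  6 (successors {0, 1, 4, 5}): φ is false.
For instance, at 2:
  At 2: <>s & (<>s -> s) is true, so ~(<>s & (<>s -> s)) is false.
    At 2: <>s is true, <>s -> s is true, so <>s & (<>s -> s) is true.
      At 2: <>s requires s at some successor in {0, 2, 3, 4, 5}.
        s holds at 0, so <>s is true at 2.
      At 2: <>s is true, s is true, so <>s -> s is true.
Satisfying worlds: {1, 3, 5}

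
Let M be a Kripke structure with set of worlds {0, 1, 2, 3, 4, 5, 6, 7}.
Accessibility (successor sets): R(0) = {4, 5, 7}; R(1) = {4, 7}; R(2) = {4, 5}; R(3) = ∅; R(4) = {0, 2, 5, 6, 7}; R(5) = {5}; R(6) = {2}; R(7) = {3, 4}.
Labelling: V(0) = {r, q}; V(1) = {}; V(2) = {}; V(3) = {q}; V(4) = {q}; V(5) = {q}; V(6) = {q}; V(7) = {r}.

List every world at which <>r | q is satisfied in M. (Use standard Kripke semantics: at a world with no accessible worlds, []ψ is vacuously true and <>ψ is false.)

0, 1, 3, 4, 5, 6

Recall that <>ψ holds at a world iff ψ holds at some accessible world.
Let φ = <>r | q. Evaluate φ at each world:
  0 (successors {4, 5, 7}): φ is true.
  1 (successors {4, 7}): φ is true.
  2 (successors {4, 5}): φ is false.
  3 (successors ∅): φ is true.
  4 (successors {0, 2, 5, 6, 7}): φ is true.
  5 (successors {5}): φ is true.
  6 (successors {2}): φ is true.
  7 (successors {3, 4}): φ is false.
For instance, at 7:
  At 7: <>r is false, q is false, so <>r | q is false.
    At 7: <>r requires r at some successor in {3, 4}.
      At 3: r is false.
      At 4: r is false.
    So <>r is false at 7.
Satisfying worlds: {0, 1, 3, 4, 5, 6}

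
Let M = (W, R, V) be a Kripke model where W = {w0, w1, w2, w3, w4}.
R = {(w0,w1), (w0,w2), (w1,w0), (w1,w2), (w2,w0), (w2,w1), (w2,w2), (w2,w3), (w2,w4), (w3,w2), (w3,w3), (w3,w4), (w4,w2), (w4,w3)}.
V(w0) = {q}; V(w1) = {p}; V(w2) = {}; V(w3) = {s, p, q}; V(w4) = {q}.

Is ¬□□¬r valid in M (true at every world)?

No

Let φ = ¬□□¬r. Evaluate φ at each world:
  w0 (successors {w1, w2}): φ is false.
  w1 (successors {w0, w2}): φ is false.
  w2 (successors {w0, w1, w2, w3, w4}): φ is false.
  w3 (successors {w2, w3, w4}): φ is false.
  w4 (successors {w2, w3}): φ is false.
Detail at w0 (counterexample):
  At w0: □□¬r is true, so ¬□□¬r is false.
    At w0: □□¬r requires □¬r at every successor {w1, w2}.
      At w1: □¬r is true.
      At w2: □¬r is true.
    So □□¬r is true at w0.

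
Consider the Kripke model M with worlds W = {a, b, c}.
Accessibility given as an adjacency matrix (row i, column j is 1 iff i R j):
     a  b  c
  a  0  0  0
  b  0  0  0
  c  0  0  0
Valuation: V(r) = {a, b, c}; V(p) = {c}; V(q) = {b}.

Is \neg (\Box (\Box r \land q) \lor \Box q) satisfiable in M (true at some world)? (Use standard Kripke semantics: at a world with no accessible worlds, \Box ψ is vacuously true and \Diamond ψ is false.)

Let φ = \neg (\Box (\Box r \land q) \lor \Box q). Evaluate φ at each world:
  a (successors ∅): φ is false.
  b (successors ∅): φ is false.
  c (successors ∅): φ is false.
For instance, at a:
  At a: \Box (\Box r \land q) \lor \Box q is true, so \neg (\Box (\Box r \land q) \lor \Box q) is false.
    At a: \Box (\Box r \land q) is true, \Box q is true, so \Box (\Box r \land q) \lor \Box q is true.
      At a: no accessible worlds, so \Box (\Box r \land q) holds vacuously.
      At a: no accessible worlds, so \Box q holds vacuously.

No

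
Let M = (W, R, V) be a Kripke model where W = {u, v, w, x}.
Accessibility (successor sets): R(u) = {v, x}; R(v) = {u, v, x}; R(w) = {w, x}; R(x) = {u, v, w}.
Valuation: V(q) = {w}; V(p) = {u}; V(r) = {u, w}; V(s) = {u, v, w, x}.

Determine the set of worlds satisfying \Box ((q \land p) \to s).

u, v, w, x

Let φ = \Box ((q \land p) \to s). Evaluate φ at each world:
  u (successors {v, x}): φ is true.
  v (successors {u, v, x}): φ is true.
  w (successors {w, x}): φ is true.
  x (successors {u, v, w}): φ is true.
For instance, at w:
  At w: \Box ((q \land p) \to s) requires (q \land p) \to s at every successor {w, x}.
    At w: (q \land p) \to s is true.
    At x: (q \land p) \to s is true.
  So \Box ((q \land p) \to s) is true at w.
Satisfying worlds: {u, v, w, x}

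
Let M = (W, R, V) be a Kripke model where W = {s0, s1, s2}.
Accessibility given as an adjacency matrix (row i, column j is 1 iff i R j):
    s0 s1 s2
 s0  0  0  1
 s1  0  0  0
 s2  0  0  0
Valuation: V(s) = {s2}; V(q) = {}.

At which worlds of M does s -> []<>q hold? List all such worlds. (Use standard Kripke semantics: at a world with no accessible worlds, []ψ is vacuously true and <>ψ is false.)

s0, s1, s2

Let φ = s -> []<>q. Evaluate φ at each world:
  s0 (successors {s2}): φ is true.
  s1 (successors ∅): φ is true.
  s2 (successors ∅): φ is true.
For instance, at s0:
  At s0: s is false, []<>q is false, so s -> []<>q is true.
    At s0: []<>q requires <>q at every successor {s2}.
      <>q fails at s2, so []<>q is false at s0.
Satisfying worlds: {s0, s1, s2}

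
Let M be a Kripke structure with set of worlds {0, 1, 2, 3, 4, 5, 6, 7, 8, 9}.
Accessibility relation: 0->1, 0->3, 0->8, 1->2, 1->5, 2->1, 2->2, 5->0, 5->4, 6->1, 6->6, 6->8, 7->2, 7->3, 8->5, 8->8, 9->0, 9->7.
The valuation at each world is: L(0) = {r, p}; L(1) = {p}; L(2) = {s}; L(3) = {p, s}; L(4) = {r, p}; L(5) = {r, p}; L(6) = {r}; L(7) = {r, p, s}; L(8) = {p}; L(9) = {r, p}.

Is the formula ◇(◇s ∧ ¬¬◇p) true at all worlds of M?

No

Let φ = ◇(◇s ∧ ¬¬◇p). Evaluate φ at each world:
  0 (successors {1, 3, 8}): φ is true.
  1 (successors {2, 5}): φ is true.
  2 (successors {1, 2}): φ is true.
  3 (successors ∅): φ is false.
  4 (successors ∅): φ is false.
  5 (successors {0, 4}): φ is true.
  6 (successors {1, 6, 8}): φ is true.
  7 (successors {2, 3}): φ is true.
  8 (successors {5, 8}): φ is false.
  9 (successors {0, 7}): φ is true.
Detail at 3 (counterexample):
  At 3: no accessible worlds, so ◇(◇s ∧ ¬¬◇p) is false.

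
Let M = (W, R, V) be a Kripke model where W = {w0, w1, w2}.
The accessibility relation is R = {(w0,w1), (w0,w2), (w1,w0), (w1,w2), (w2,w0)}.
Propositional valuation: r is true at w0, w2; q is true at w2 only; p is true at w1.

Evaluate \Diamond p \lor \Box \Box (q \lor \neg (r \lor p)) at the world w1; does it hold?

No

Recall that \Box ψ holds at a world iff ψ holds at every accessible world, and \Diamond ψ holds iff ψ holds at some accessible world.
At w1: \Diamond p is false, \Box \Box (q \lor \neg (r \lor p)) is false, so \Diamond p \lor \Box \Box (q \lor \neg (r \lor p)) is false.
  At w1: \Diamond p requires p at some successor in {w0, w2}.
    At w0: p is false.
    At w2: p is false.
  So \Diamond p is false at w1.
  At w1: \Box \Box (q \lor \neg (r \lor p)) requires \Box (q \lor \neg (r \lor p)) at every successor {w0, w2}.
    \Box (q \lor \neg (r \lor p)) fails at w0, so \Box \Box (q \lor \neg (r \lor p)) is false at w1.
      At w0: \Box (q \lor \neg (r \lor p)) requires q \lor \neg (r \lor p) at every successor {w1, w2}.
        q \lor \neg (r \lor p) fails at w1, so \Box (q \lor \neg (r \lor p)) is false at w0.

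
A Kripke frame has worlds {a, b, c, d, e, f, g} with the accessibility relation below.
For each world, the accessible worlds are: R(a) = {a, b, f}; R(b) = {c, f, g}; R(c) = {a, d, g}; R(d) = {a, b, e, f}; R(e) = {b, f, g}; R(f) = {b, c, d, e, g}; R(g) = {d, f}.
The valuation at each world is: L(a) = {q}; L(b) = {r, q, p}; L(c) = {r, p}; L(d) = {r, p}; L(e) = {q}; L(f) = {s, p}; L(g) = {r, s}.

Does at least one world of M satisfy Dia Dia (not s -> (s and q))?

Yes

Recall that Dia ψ holds at a world iff ψ holds at some accessible world.
Let φ = Dia Dia (not s -> (s and q)). Evaluate φ at each world:
  a (successors {a, b, f}): φ is true.
  b (successors {c, f, g}): φ is true.
  c (successors {a, d, g}): φ is true.
  d (successors {a, b, e, f}): φ is true.
  e (successors {b, f, g}): φ is true.
  f (successors {b, c, d, e, g}): φ is true.
  g (successors {d, f}): φ is true.
Detail at a (witness):
  At a: Dia Dia (not s -> (s and q)) requires Dia (not s -> (s and q)) at some successor in {a, b, f}.
    Dia (not s -> (s and q)) holds at a, so Dia Dia (not s -> (s and q)) is true at a.
      At a: Dia (not s -> (s and q)) requires not s -> (s and q) at some successor in {a, b, f}.
        not s -> (s and q) holds at f, so Dia (not s -> (s and q)) is true at a.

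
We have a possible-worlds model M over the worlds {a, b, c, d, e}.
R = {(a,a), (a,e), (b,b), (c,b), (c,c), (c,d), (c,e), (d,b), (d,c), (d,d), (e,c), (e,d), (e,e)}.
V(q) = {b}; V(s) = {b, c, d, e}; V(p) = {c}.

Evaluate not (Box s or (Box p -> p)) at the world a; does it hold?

No

At a: Box s or (Box p -> p) is true, so not (Box s or (Box p -> p)) is false.
  At a: Box s is false, Box p -> p is true, so Box s or (Box p -> p) is true.
    At a: Box s requires s at every successor {a, e}.
      s fails at a, so Box s is false at a.
    At a: Box p is false, p is false, so Box p -> p is true.
      At a: Box p requires p at every successor {a, e}.
        p fails at a, so Box p is false at a.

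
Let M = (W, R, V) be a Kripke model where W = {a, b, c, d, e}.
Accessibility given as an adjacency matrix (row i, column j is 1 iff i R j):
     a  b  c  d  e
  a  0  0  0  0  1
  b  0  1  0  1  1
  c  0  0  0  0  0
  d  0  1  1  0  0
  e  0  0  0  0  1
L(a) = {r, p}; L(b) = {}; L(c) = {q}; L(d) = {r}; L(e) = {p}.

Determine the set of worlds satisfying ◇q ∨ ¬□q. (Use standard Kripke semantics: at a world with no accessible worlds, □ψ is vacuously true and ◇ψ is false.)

Let φ = ◇q ∨ ¬□q. Evaluate φ at each world:
  a (successors {e}): φ is true.
  b (successors {b, d, e}): φ is true.
  c (successors ∅): φ is false.
  d (successors {b, c}): φ is true.
  e (successors {e}): φ is true.
For instance, at d:
  At d: ◇q is true, ¬□q is true, so ◇q ∨ ¬□q is true.
    At d: ◇q requires q at some successor in {b, c}.
      q holds at c, so ◇q is true at d.
    At d: □q is false, so ¬□q is true.
      At d: □q requires q at every successor {b, c}.
        q fails at b, so □q is false at d.
Satisfying worlds: {a, b, d, e}

a, b, d, e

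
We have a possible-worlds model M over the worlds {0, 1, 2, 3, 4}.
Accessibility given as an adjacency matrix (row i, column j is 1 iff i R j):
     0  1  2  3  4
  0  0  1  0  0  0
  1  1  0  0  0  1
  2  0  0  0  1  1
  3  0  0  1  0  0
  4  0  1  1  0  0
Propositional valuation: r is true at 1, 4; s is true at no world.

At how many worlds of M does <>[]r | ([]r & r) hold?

1

Let φ = <>[]r | ([]r & r). Evaluate φ at each world:
  0 (successors {1}): φ is false.
  1 (successors {0, 4}): φ is true.
  2 (successors {3, 4}): φ is false.
  3 (successors {2}): φ is false.
  4 (successors {1, 2}): φ is false.
For instance, at 2:
  At 2: <>[]r is false, []r & r is false, so <>[]r | ([]r & r) is false.
    At 2: <>[]r requires []r at some successor in {3, 4}.
      At 3: []r is false.
      At 4: []r is false.
    So <>[]r is false at 2.
    At 2: []r is false, r is false, so []r & r is false.
      At 2: []r requires r at every successor {3, 4}.
        r fails at 3, so []r is false at 2.
Satisfying worlds: {1}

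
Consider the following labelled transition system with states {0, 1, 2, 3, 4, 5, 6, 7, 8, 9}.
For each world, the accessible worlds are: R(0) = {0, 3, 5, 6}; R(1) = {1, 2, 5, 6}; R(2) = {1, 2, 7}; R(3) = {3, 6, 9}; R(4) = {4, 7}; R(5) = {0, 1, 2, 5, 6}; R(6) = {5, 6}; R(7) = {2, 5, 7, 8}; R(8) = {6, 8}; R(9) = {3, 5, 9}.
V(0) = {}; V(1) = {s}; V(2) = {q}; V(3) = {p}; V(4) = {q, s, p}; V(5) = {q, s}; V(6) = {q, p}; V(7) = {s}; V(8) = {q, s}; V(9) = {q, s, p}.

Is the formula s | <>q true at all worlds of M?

Recall that <>ψ holds at a world iff ψ holds at some accessible world.
Let φ = s | <>q. Evaluate φ at each world:
  0 (successors {0, 3, 5, 6}): φ is true.
  1 (successors {1, 2, 5, 6}): φ is true.
  2 (successors {1, 2, 7}): φ is true.
  3 (successors {3, 6, 9}): φ is true.
  4 (successors {4, 7}): φ is true.
  5 (successors {0, 1, 2, 5, 6}): φ is true.
  6 (successors {5, 6}): φ is true.
  7 (successors {2, 5, 7, 8}): φ is true.
  8 (successors {6, 8}): φ is true.
  9 (successors {3, 5, 9}): φ is true.
For instance, at 1:
  At 1: s is true, <>q is true, so s | <>q is true.
    At 1: <>q requires q at some successor in {1, 2, 5, 6}.
      q holds at 2, so <>q is true at 1.

Yes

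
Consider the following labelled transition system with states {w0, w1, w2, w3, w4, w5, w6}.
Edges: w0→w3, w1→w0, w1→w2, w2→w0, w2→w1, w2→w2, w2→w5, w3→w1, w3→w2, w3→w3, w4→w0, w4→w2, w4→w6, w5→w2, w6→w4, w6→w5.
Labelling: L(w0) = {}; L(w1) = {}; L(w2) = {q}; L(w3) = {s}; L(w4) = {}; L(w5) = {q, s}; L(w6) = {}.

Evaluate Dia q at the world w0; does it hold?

At w0: Dia q requires q at some successor in {w3}.
  At w3: q is false.
So Dia q is false at w0.

No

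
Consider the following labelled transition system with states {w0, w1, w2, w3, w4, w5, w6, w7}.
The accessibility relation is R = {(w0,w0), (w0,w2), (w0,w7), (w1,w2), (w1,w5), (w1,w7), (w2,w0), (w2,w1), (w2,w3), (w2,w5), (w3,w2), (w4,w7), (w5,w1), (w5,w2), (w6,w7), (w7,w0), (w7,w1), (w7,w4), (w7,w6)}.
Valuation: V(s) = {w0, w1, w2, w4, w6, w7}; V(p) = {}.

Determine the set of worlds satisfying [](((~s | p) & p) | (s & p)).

none

Let φ = [](((~s | p) & p) | (s & p)). Evaluate φ at each world:
  w0 (successors {w0, w2, w7}): φ is false.
  w1 (successors {w2, w5, w7}): φ is false.
  w2 (successors {w0, w1, w3, w5}): φ is false.
  w3 (successors {w2}): φ is false.
  w4 (successors {w7}): φ is false.
  w5 (successors {w1, w2}): φ is false.
  w6 (successors {w7}): φ is false.
  w7 (successors {w0, w1, w4, w6}): φ is false.
For instance, at w0:
  At w0: [](((~s | p) & p) | (s & p)) requires ((~s | p) & p) | (s & p) at every successor {w0, w2, w7}.
    ((~s | p) & p) | (s & p) fails at w0, so [](((~s | p) & p) | (s & p)) is false at w0.
Satisfying worlds: none.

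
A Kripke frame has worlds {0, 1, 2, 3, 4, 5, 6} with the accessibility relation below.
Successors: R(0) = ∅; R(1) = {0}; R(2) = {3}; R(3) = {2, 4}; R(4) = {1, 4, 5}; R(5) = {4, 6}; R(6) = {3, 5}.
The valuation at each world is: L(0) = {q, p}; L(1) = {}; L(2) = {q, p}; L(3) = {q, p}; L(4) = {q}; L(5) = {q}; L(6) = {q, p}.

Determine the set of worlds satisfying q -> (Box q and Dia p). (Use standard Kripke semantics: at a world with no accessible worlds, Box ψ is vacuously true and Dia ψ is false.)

1, 2, 3, 5, 6

Recall that Box ψ holds at a world iff ψ holds at every accessible world, and Dia ψ holds iff ψ holds at some accessible world.
Let φ = q -> (Box q and Dia p). Evaluate φ at each world:
  0 (successors ∅): φ is false.
  1 (successors {0}): φ is true.
  2 (successors {3}): φ is true.
  3 (successors {2, 4}): φ is true.
  4 (successors {1, 4, 5}): φ is false.
  5 (successors {4, 6}): φ is true.
  6 (successors {3, 5}): φ is true.
For instance, at 2:
  At 2: q is true, Box q and Dia p is true, so q -> (Box q and Dia p) is true.
    At 2: Box q is true, Dia p is true, so Box q and Dia p is true.
      At 2: Box q requires q at every successor {3}.
        At 3: q is true.
      So Box q is true at 2.
      At 2: Dia p requires p at some successor in {3}.
        p holds at 3, so Dia p is true at 2.
Satisfying worlds: {1, 2, 3, 5, 6}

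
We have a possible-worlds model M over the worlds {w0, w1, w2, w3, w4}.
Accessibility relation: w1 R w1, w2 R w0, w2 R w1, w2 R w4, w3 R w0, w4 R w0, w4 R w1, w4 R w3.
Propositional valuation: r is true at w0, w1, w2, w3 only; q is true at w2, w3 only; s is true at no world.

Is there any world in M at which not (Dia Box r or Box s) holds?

No

Let φ = not (Dia Box r or Box s). Evaluate φ at each world:
  w0 (successors ∅): φ is false.
  w1 (successors {w1}): φ is false.
  w2 (successors {w0, w1, w4}): φ is false.
  w3 (successors {w0}): φ is false.
  w4 (successors {w0, w1, w3}): φ is false.
For instance, at w3:
  At w3: Dia Box r or Box s is true, so not (Dia Box r or Box s) is false.
    At w3: Dia Box r is true, Box s is false, so Dia Box r or Box s is true.
      At w3: Dia Box r requires Box r at some successor in {w0}.
        Box r holds at w0, so Dia Box r is true at w3.
      At w3: Box s requires s at every successor {w0}.
        s fails at w0, so Box s is false at w3.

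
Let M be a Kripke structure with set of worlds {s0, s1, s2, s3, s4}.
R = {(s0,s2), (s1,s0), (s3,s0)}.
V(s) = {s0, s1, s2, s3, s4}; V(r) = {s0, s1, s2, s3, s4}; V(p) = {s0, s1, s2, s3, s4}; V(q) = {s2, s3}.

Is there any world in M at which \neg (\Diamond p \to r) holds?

No

Recall that \Diamond ψ holds at a world iff ψ holds at some accessible world.
Let φ = \neg (\Diamond p \to r). Evaluate φ at each world:
  s0 (successors {s2}): φ is false.
  s1 (successors {s0}): φ is false.
  s2 (successors ∅): φ is false.
  s3 (successors {s0}): φ is false.
  s4 (successors ∅): φ is false.
For instance, at s3:
  At s3: \Diamond p \to r is true, so \neg (\Diamond p \to r) is false.
    At s3: \Diamond p is true, r is true, so \Diamond p \to r is true.
      At s3: \Diamond p requires p at some successor in {s0}.
        p holds at s0, so \Diamond p is true at s3.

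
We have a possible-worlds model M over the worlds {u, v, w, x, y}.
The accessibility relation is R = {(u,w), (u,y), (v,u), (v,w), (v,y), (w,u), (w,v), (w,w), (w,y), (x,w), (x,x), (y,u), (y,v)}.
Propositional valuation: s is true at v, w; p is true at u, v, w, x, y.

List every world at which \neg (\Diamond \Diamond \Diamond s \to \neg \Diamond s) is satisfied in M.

u, v, w, x, y

Let φ = \neg (\Diamond \Diamond \Diamond s \to \neg \Diamond s). Evaluate φ at each world:
  u (successors {w, y}): φ is true.
  v (successors {u, w, y}): φ is true.
  w (successors {u, v, w, y}): φ is true.
  x (successors {w, x}): φ is true.
  y (successors {u, v}): φ is true.
For instance, at x:
  At x: \Diamond \Diamond \Diamond s \to \neg \Diamond s is false, so \neg (\Diamond \Diamond \Diamond s \to \neg \Diamond s) is true.
    At x: \Diamond \Diamond \Diamond s is true, \neg \Diamond s is false, so \Diamond \Diamond \Diamond s \to \neg \Diamond s is false.
      At x: \Diamond \Diamond \Diamond s requires \Diamond \Diamond s at some successor in {w, x}.
        \Diamond \Diamond s holds at w, so \Diamond \Diamond \Diamond s is true at x.
      At x: \Diamond s is true, so \neg \Diamond s is false.
Satisfying worlds: {u, v, w, x, y}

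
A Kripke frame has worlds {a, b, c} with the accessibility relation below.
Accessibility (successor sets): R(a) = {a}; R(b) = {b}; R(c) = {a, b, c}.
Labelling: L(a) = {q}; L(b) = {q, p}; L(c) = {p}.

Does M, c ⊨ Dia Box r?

At c: Dia Box r requires Box r at some successor in {a, b, c}.
  At a: Box r is false.
  At b: Box r is false.
  At c: Box r is false.
So Dia Box r is false at c.

No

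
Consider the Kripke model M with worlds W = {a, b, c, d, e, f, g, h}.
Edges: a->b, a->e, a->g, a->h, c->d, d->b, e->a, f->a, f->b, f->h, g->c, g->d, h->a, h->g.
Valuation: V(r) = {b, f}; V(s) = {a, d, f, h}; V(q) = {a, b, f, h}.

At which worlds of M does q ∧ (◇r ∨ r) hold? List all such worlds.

a, b, f

Recall that ◇ψ holds at a world iff ψ holds at some accessible world.
Let φ = q ∧ (◇r ∨ r). Evaluate φ at each world:
  a (successors {b, e, g, h}): φ is true.
  b (successors ∅): φ is true.
  c (successors {d}): φ is false.
  d (successors {b}): φ is false.
  e (successors {a}): φ is false.
  f (successors {a, b, h}): φ is true.
  g (successors {c, d}): φ is false.
  h (successors {a, g}): φ is false.
For instance, at e:
  At e: q is false, ◇r ∨ r is false, so q ∧ (◇r ∨ r) is false.
    At e: ◇r is false, r is false, so ◇r ∨ r is false.
      At e: ◇r requires r at some successor in {a}.
        At a: r is false.
      So ◇r is false at e.
Satisfying worlds: {a, b, f}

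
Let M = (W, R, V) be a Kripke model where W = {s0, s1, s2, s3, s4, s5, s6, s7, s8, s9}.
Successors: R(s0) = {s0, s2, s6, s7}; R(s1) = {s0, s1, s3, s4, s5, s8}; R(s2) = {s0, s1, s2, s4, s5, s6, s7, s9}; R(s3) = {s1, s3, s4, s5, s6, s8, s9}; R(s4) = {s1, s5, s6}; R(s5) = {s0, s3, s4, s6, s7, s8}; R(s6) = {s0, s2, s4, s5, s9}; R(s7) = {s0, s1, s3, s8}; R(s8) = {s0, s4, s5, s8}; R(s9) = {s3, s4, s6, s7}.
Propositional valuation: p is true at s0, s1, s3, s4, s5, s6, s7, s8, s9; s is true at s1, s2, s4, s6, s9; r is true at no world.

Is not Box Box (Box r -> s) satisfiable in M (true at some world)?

Recall that Box ψ holds at a world iff ψ holds at every accessible world, and Dia ψ holds iff ψ holds at some accessible world.
Let φ = not Box Box (Box r -> s). Evaluate φ at each world:
  s0 (successors {s0, s2, s6, s7}): φ is false.
  s1 (successors {s0, s1, s3, s4, s5, s8}): φ is false.
  s2 (successors {s0, s1, s2, s4, s5, s6, s7, s9}): φ is false.
  s3 (successors {s1, s3, s4, s5, s6, s8, s9}): φ is false.
  s4 (successors {s1, s5, s6}): φ is false.
  s5 (successors {s0, s3, s4, s6, s7, s8}): φ is false.
  s6 (successors {s0, s2, s4, s5, s9}): φ is false.
  s7 (successors {s0, s1, s3, s8}): φ is false.
  s8 (successors {s0, s4, s5, s8}): φ is false.
  s9 (successors {s3, s4, s6, s7}): φ is false.
For instance, at s9:
  At s9: Box Box (Box r -> s) is true, so not Box Box (Box r -> s) is false.
    At s9: Box Box (Box r -> s) requires Box (Box r -> s) at every successor {s3, s4, s6, s7}.
      At s3: Box (Box r -> s) is true.
      At s4: Box (Box r -> s) is true.
      At s6: Box (Box r -> s) is true.
      At s7: Box (Box r -> s) is true.
    So Box Box (Box r -> s) is true at s9.

No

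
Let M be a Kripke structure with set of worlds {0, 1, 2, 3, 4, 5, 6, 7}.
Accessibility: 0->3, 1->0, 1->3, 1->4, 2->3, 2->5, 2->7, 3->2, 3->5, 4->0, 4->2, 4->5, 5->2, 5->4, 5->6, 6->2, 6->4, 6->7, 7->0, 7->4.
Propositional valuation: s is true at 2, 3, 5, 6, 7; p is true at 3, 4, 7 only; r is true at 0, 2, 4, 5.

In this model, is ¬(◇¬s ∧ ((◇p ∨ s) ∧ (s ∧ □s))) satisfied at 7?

Recall that □ψ holds at a world iff ψ holds at every accessible world, and ◇ψ holds iff ψ holds at some accessible world.
At 7: ◇¬s ∧ ((◇p ∨ s) ∧ (s ∧ □s)) is false, so ¬(◇¬s ∧ ((◇p ∨ s) ∧ (s ∧ □s))) is true.
  At 7: ◇¬s is true, (◇p ∨ s) ∧ (s ∧ □s) is false, so ◇¬s ∧ ((◇p ∨ s) ∧ (s ∧ □s)) is false.
    At 7: ◇¬s requires ¬s at some successor in {0, 4}.
      ¬s holds at 0, so ◇¬s is true at 7.
    At 7: ◇p ∨ s is true, s ∧ □s is false, so (◇p ∨ s) ∧ (s ∧ □s) is false.
      At 7: ◇p is true, s is true, so ◇p ∨ s is true.
      At 7: s is true, □s is false, so s ∧ □s is false.

Yes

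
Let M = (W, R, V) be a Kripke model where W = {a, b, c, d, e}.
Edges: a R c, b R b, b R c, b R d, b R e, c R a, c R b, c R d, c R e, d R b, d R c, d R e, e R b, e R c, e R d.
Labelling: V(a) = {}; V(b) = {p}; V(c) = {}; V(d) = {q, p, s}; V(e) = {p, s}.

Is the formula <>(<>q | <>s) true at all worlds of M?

Yes

Let φ = <>(<>q | <>s). Evaluate φ at each world:
  a (successors {c}): φ is true.
  b (successors {b, c, d, e}): φ is true.
  c (successors {a, b, d, e}): φ is true.
  d (successors {b, c, e}): φ is true.
  e (successors {b, c, d}): φ is true.
For instance, at e:
  At e: <>(<>q | <>s) requires <>q | <>s at some successor in {b, c, d}.
    <>q | <>s holds at b, so <>(<>q | <>s) is true at e.
      At b: <>q is true, <>s is true, so <>q | <>s is true.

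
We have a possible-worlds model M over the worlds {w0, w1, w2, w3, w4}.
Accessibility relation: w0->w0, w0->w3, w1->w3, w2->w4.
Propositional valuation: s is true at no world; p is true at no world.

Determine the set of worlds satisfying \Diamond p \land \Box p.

Let φ = \Diamond p \land \Box p. Evaluate φ at each world:
  w0 (successors {w0, w3}): φ is false.
  w1 (successors {w3}): φ is false.
  w2 (successors {w4}): φ is false.
  w3 (successors ∅): φ is false.
  w4 (successors ∅): φ is false.
For instance, at w0:
  At w0: \Diamond p is false, \Box p is false, so \Diamond p \land \Box p is false.
    At w0: \Diamond p requires p at some successor in {w0, w3}.
      At w0: p is false.
      At w3: p is false.
    So \Diamond p is false at w0.
    At w0: \Box p requires p at every successor {w0, w3}.
      p fails at w0, so \Box p is false at w0.
Satisfying worlds: none.

none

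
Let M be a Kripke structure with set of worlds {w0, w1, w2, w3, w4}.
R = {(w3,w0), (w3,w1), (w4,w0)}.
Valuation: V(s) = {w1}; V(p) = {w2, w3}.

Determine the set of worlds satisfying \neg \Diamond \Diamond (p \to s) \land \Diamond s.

w3

Let φ = \neg \Diamond \Diamond (p \to s) \land \Diamond s. Evaluate φ at each world:
  w0 (successors ∅): φ is false.
  w1 (successors ∅): φ is false.
  w2 (successors ∅): φ is false.
  w3 (successors {w0, w1}): φ is true.
  w4 (successors {w0}): φ is false.
For instance, at w3:
  At w3: \neg \Diamond \Diamond (p \to s) is true, \Diamond s is true, so \neg \Diamond \Diamond (p \to s) \land \Diamond s is true.
    At w3: \Diamond \Diamond (p \to s) is false, so \neg \Diamond \Diamond (p \to s) is true.
      At w3: \Diamond \Diamond (p \to s) requires \Diamond (p \to s) at some successor in {w0, w1}.
        At w0: \Diamond (p \to s) is false.
        At w1: \Diamond (p \to s) is false.
      So \Diamond \Diamond (p \to s) is false at w3.
    At w3: \Diamond s requires s at some successor in {w0, w1}.
      s holds at w1, so \Diamond s is true at w3.
Satisfying worlds: {w3}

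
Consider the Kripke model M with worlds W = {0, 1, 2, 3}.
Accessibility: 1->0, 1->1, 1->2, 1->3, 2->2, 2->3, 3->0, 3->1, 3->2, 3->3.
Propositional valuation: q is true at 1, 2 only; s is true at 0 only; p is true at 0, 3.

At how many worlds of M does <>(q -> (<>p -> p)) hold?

3

Let φ = <>(q -> (<>p -> p)). Evaluate φ at each world:
  0 (successors ∅): φ is false.
  1 (successors {0, 1, 2, 3}): φ is true.
  2 (successors {2, 3}): φ is true.
  3 (successors {0, 1, 2, 3}): φ is true.
For instance, at 1:
  At 1: <>(q -> (<>p -> p)) requires q -> (<>p -> p) at some successor in {0, 1, 2, 3}.
    q -> (<>p -> p) holds at 0, so <>(q -> (<>p -> p)) is true at 1.
      At 0: q is false, <>p -> p is true, so q -> (<>p -> p) is true.
Satisfying worlds: {1, 2, 3}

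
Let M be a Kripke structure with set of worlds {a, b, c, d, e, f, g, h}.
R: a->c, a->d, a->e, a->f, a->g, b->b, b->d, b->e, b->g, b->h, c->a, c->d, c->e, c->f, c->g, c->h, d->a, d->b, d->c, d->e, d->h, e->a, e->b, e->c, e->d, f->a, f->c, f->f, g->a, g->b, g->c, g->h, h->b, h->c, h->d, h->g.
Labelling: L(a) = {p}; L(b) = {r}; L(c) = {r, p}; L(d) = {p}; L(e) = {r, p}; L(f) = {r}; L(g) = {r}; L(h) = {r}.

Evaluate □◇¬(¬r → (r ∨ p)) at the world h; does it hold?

No

Recall that □ψ holds at a world iff ψ holds at every accessible world, and ◇ψ holds iff ψ holds at some accessible world.
At h: □◇¬(¬r → (r ∨ p)) requires ◇¬(¬r → (r ∨ p)) at every successor {b, c, d, g}.
  ◇¬(¬r → (r ∨ p)) fails at b, so □◇¬(¬r → (r ∨ p)) is false at h.
    At b: ◇¬(¬r → (r ∨ p)) requires ¬(¬r → (r ∨ p)) at some successor in {b, d, e, g, h}.
      At b: ¬(¬r → (r ∨ p)) is false.
      At d: ¬(¬r → (r ∨ p)) is false.
      At e: ¬(¬r → (r ∨ p)) is false.
      At g: ¬(¬r → (r ∨ p)) is false.
      At h: ¬(¬r → (r ∨ p)) is false.
    So ◇¬(¬r → (r ∨ p)) is false at b.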